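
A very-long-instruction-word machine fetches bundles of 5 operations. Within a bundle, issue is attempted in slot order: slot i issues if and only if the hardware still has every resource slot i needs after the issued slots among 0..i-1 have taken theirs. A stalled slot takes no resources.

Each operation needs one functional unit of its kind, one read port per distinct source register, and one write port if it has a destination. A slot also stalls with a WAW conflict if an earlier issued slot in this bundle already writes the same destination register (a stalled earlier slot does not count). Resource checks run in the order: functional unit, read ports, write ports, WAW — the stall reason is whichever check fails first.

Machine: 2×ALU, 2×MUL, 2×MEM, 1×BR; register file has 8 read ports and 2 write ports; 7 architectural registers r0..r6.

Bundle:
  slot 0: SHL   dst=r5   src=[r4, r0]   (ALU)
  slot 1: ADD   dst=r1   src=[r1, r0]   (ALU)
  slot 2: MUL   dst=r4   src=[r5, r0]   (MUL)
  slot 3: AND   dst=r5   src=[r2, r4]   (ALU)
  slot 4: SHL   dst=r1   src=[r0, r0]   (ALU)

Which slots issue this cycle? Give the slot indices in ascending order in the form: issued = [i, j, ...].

  0. ALU→r5 ⇒ go  {1A/2Mu/2Ld/1B | 6r 1w}
  1. ALU→r1 ⇒ go  {0A/2Mu/2Ld/1B | 4r 0w}
  2. MUL→r4 ⇒ no(WR_PORT)  {0A/2Mu/2Ld/1B | 4r 0w}
  3. ALU→r5 ⇒ no(FU)  {0A/2Mu/2Ld/1B | 4r 0w}
  4. ALU→r1 ⇒ no(FU)  {0A/2Mu/2Ld/1B | 4r 0w}

issued = [0, 1]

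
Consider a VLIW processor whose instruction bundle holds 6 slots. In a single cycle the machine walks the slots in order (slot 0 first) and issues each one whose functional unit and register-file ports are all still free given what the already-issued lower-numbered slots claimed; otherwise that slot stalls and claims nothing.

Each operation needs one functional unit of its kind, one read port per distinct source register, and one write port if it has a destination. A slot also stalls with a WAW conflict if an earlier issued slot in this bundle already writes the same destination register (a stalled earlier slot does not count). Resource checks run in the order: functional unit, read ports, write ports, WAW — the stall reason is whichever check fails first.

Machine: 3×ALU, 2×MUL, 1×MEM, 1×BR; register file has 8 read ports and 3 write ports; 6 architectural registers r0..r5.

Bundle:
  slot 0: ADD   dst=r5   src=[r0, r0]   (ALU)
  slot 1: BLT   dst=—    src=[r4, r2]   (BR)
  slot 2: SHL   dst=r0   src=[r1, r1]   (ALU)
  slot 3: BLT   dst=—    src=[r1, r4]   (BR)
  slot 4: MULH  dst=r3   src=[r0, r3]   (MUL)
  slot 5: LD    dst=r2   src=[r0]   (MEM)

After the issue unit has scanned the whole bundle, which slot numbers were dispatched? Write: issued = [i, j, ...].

[0] ALU needs rd=1 wr=1: ok; after: ALU=2 MUL=2 MEM=1 BR=1, R=7, W=2
[1] BR needs rd=2 wr=0: ok; after: ALU=2 MUL=2 MEM=1 BR=0, R=5, W=2
[2] ALU needs rd=1 wr=1: ok; after: ALU=1 MUL=2 MEM=1 BR=0, R=4, W=1
[3] BR needs rd=2 wr=0: FU; after: ALU=1 MUL=2 MEM=1 BR=0, R=4, W=1
[4] MUL needs rd=2 wr=1: ok; after: ALU=1 MUL=1 MEM=1 BR=0, R=2, W=0
[5] MEM needs rd=1 wr=1: WR_PORT; after: ALU=1 MUL=1 MEM=1 BR=0, R=2, W=0

issued = [0, 1, 2, 4]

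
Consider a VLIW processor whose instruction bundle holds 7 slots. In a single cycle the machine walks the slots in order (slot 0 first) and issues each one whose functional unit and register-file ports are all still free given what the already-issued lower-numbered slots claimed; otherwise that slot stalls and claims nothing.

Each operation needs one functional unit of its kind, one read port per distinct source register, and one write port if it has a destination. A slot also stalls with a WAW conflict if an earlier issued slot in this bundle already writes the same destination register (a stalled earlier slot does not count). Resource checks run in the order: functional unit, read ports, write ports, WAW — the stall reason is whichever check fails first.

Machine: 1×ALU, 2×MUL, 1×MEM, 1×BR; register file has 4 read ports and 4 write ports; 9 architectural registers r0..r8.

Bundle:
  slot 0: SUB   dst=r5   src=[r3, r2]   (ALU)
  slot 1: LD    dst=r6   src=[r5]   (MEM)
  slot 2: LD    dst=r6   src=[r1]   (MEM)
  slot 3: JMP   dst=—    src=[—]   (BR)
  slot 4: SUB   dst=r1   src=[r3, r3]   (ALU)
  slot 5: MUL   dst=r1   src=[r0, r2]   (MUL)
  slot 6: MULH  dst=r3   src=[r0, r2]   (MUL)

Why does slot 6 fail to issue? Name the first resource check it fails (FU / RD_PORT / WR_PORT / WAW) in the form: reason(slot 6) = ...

reason(slot 6) = RD_PORT

[0] ALU needs rd=2 wr=1: ok; after: ALU=0 MUL=2 MEM=1 BR=1, R=2, W=3
[1] MEM needs rd=1 wr=1: ok; after: ALU=0 MUL=2 MEM=0 BR=1, R=1, W=2
[2] MEM needs rd=1 wr=1: FU; after: ALU=0 MUL=2 MEM=0 BR=1, R=1, W=2
[3] BR needs rd=0 wr=0: ok; after: ALU=0 MUL=2 MEM=0 BR=0, R=1, W=2
[4] ALU needs rd=1 wr=1: FU; after: ALU=0 MUL=2 MEM=0 BR=0, R=1, W=2
[5] MUL needs rd=2 wr=1: RD_PORT; after: ALU=0 MUL=2 MEM=0 BR=0, R=1, W=2
[6] MUL needs rd=2 wr=1: RD_PORT; after: ALU=0 MUL=2 MEM=0 BR=0, R=1, W=2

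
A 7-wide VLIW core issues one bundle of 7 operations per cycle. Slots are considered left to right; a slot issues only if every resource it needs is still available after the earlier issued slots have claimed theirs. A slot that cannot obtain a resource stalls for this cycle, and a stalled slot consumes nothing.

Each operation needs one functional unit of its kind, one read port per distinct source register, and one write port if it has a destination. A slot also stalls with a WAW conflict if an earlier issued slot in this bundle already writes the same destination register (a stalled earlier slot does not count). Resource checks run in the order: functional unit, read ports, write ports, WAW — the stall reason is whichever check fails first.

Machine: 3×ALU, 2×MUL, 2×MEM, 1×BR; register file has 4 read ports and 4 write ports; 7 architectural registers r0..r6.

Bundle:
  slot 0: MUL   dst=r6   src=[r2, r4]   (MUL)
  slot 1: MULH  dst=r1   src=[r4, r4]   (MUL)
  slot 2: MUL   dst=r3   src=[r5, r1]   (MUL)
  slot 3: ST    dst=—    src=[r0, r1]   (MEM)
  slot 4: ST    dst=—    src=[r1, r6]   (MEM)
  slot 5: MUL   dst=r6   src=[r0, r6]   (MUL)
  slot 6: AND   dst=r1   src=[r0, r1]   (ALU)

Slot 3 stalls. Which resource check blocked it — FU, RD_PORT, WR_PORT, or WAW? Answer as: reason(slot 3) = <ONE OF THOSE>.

slot 0 (MUL): ISSUE — free A3,Mu1,Ld2,B1 rp2 wp3
slot 1 (MUL): ISSUE — free A3,Mu0,Ld2,B1 rp1 wp2
slot 2 (MUL): stall FU — free A3,Mu0,Ld2,B1 rp1 wp2
slot 3 (MEM): stall RD_PORT — free A3,Mu0,Ld2,B1 rp1 wp2
slot 4 (MEM): stall RD_PORT — free A3,Mu0,Ld2,B1 rp1 wp2
slot 5 (MUL): stall FU — free A3,Mu0,Ld2,B1 rp1 wp2
slot 6 (ALU): stall RD_PORT — free A3,Mu0,Ld2,B1 rp1 wp2

reason(slot 3) = RD_PORT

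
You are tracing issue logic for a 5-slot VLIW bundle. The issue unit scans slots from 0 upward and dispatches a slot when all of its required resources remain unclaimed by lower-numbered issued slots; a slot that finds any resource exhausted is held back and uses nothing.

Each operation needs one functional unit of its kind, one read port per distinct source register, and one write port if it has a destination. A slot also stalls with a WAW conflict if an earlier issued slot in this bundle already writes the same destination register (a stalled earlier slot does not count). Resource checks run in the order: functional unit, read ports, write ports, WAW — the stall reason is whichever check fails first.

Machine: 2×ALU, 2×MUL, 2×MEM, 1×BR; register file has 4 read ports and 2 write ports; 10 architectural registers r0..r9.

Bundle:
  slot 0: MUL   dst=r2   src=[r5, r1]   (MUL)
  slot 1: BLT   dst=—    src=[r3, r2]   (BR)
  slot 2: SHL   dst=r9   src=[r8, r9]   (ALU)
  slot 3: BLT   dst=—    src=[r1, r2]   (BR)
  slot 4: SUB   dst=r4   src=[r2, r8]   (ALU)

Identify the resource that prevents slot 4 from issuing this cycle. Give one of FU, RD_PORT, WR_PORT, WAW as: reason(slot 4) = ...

reason(slot 4) = RD_PORT

#0 MUL src=r5,r1 dispatched  <A:2 Mu:1 Ld:2 B:1 rd:2 wr:1>
#1 BR src=r3,r2 dispatched  <A:2 Mu:1 Ld:2 B:0 rd:0 wr:1>
#2 ALU src=r8,r9 held:RD_PORT  <A:2 Mu:1 Ld:2 B:0 rd:0 wr:1>
#3 BR src=r1,r2 held:FU  <A:2 Mu:1 Ld:2 B:0 rd:0 wr:1>
#4 ALU src=r2,r8 held:RD_PORT  <A:2 Mu:1 Ld:2 B:0 rd:0 wr:1>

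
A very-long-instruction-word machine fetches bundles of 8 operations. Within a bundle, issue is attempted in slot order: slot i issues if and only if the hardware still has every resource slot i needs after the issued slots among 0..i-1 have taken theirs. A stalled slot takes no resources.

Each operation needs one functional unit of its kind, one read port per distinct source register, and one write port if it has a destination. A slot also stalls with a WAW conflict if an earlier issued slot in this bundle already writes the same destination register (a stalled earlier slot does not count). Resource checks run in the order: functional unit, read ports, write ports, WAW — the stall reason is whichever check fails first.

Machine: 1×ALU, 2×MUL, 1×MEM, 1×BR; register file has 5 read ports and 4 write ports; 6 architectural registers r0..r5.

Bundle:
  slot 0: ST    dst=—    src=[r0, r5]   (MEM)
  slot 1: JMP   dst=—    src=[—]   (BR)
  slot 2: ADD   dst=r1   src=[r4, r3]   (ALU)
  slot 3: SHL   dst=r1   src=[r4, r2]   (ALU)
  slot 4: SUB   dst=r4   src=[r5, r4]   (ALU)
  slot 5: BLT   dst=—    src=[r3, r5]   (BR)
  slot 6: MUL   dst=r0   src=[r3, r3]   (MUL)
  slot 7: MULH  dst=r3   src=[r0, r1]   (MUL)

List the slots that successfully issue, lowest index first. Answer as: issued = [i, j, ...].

  0. MEM ⇒ go  {1A/2Mu/0Ld/1B | 3r 4w}
  1. BR ⇒ go  {1A/2Mu/0Ld/0B | 3r 4w}
  2. ALU→r1 ⇒ go  {0A/2Mu/0Ld/0B | 1r 3w}
  3. ALU→r1 ⇒ no(FU)  {0A/2Mu/0Ld/0B | 1r 3w}
  4. ALU→r4 ⇒ no(FU)  {0A/2Mu/0Ld/0B | 1r 3w}
  5. BR ⇒ no(FU)  {0A/2Mu/0Ld/0B | 1r 3w}
  6. MUL→r0 ⇒ go  {0A/1Mu/0Ld/0B | 0r 2w}
  7. MUL→r3 ⇒ no(RD_PORT)  {0A/1Mu/0Ld/0B | 0r 2w}

issued = [0, 1, 2, 6]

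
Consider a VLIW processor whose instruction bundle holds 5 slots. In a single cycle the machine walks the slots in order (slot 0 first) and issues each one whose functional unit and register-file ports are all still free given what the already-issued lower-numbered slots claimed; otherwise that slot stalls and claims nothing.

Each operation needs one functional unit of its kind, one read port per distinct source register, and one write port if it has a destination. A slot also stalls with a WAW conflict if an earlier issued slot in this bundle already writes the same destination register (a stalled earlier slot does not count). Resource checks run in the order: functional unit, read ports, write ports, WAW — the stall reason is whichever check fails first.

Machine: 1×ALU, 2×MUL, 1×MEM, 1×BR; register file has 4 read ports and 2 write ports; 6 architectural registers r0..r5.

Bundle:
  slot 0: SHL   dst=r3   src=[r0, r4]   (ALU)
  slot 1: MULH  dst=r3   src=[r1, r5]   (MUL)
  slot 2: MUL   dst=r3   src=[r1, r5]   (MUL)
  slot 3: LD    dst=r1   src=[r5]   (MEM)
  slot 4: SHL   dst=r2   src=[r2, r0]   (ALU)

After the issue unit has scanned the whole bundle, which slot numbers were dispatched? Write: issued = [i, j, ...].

slot 0 (ALU): ISSUE — free A0,Mu2,Ld1,B1 rp2 wp1
slot 1 (MUL): stall WAW — free A0,Mu2,Ld1,B1 rp2 wp1
slot 2 (MUL): stall WAW — free A0,Mu2,Ld1,B1 rp2 wp1
slot 3 (MEM): ISSUE — free A0,Mu2,Ld0,B1 rp1 wp0
slot 4 (ALU): stall FU — free A0,Mu2,Ld0,B1 rp1 wp0

issued = [0, 3]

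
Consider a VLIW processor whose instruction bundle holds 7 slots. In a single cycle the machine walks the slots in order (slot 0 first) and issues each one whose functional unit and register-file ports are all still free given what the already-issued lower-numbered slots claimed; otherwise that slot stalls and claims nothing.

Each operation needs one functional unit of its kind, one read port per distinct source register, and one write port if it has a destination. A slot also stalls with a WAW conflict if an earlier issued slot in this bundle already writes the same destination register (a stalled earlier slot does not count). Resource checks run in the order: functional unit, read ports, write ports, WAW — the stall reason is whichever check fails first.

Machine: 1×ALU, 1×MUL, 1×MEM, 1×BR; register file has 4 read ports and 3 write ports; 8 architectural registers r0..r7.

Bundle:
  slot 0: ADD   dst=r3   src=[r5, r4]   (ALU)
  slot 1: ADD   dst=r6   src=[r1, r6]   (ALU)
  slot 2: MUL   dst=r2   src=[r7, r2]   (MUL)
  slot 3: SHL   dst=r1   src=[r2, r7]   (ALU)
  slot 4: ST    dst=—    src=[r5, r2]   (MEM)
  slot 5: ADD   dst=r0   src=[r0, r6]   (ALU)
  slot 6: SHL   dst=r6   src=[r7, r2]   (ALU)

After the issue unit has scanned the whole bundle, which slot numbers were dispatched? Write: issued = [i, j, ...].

#0 ALU src=r5,r4 dispatched  <A:0 Mu:1 Ld:1 B:1 rd:2 wr:2>
#1 ALU src=r1,r6 held:FU  <A:0 Mu:1 Ld:1 B:1 rd:2 wr:2>
#2 MUL src=r7,r2 dispatched  <A:0 Mu:0 Ld:1 B:1 rd:0 wr:1>
#3 ALU src=r2,r7 held:FU  <A:0 Mu:0 Ld:1 B:1 rd:0 wr:1>
#4 MEM src=r5,r2 held:RD_PORT  <A:0 Mu:0 Ld:1 B:1 rd:0 wr:1>
#5 ALU src=r0,r6 held:FU  <A:0 Mu:0 Ld:1 B:1 rd:0 wr:1>
#6 ALU src=r7,r2 held:FU  <A:0 Mu:0 Ld:1 B:1 rd:0 wr:1>

issued = [0, 2]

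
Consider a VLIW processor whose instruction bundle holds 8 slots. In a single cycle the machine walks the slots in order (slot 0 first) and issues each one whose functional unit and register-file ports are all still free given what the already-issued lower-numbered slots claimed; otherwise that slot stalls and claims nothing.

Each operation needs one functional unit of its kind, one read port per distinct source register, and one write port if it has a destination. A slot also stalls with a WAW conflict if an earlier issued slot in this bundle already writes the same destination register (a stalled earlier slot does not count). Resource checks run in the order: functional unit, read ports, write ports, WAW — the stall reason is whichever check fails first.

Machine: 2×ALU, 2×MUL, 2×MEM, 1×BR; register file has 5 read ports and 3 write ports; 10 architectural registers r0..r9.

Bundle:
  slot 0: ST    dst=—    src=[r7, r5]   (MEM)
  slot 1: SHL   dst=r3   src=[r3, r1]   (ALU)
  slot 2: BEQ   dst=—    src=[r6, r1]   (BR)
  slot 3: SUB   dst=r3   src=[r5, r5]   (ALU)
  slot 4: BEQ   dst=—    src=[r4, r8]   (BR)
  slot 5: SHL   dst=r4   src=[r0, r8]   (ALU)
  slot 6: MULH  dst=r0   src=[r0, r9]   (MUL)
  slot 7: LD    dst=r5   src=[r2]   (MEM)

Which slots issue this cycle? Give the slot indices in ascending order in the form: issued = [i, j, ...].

(0) want 1×MEM +2rd +0wr — yes → AL2|MU2|ME1|BR1|rd3|wr3
(1) want 1×ALU +2rd +1wr — yes → AL1|MU2|ME1|BR1|rd1|wr2
(2) want 1×BR +2rd +0wr — RD_PORT → AL1|MU2|ME1|BR1|rd1|wr2
(3) want 1×ALU +1rd +1wr — WAW → AL1|MU2|ME1|BR1|rd1|wr2
(4) want 1×BR +2rd +0wr — RD_PORT → AL1|MU2|ME1|BR1|rd1|wr2
(5) want 1×ALU +2rd +1wr — RD_PORT → AL1|MU2|ME1|BR1|rd1|wr2
(6) want 1×MUL +2rd +1wr — RD_PORT → AL1|MU2|ME1|BR1|rd1|wr2
(7) want 1×MEM +1rd +1wr — yes → AL1|MU2|ME0|BR1|rd0|wr1

issued = [0, 1, 7]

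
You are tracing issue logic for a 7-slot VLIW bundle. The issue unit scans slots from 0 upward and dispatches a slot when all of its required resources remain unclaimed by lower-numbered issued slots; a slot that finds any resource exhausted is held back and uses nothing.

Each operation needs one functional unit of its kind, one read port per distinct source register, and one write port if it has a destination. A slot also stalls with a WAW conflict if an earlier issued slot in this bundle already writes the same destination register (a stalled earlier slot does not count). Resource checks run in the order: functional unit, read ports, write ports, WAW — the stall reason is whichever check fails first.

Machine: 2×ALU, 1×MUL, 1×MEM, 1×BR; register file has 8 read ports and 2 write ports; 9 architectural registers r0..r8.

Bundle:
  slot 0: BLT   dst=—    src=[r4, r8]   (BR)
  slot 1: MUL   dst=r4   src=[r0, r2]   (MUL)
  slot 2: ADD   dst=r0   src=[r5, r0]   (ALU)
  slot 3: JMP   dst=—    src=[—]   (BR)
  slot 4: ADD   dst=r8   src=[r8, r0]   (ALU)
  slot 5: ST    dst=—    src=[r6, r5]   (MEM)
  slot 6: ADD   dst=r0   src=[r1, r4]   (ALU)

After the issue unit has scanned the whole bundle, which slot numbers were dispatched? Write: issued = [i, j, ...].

  0. BR ⇒ go  {2A/1Mu/1Ld/0B | 6r 2w}
  1. MUL→r4 ⇒ go  {2A/0Mu/1Ld/0B | 4r 1w}
  2. ALU→r0 ⇒ go  {1A/0Mu/1Ld/0B | 2r 0w}
  3. BR ⇒ no(FU)  {1A/0Mu/1Ld/0B | 2r 0w}
  4. ALU→r8 ⇒ no(WR_PORT)  {1A/0Mu/1Ld/0B | 2r 0w}
  5. MEM ⇒ go  {1A/0Mu/0Ld/0B | 0r 0w}
  6. ALU→r0 ⇒ no(RD_PORT)  {1A/0Mu/0Ld/0B | 0r 0w}

issued = [0, 1, 2, 5]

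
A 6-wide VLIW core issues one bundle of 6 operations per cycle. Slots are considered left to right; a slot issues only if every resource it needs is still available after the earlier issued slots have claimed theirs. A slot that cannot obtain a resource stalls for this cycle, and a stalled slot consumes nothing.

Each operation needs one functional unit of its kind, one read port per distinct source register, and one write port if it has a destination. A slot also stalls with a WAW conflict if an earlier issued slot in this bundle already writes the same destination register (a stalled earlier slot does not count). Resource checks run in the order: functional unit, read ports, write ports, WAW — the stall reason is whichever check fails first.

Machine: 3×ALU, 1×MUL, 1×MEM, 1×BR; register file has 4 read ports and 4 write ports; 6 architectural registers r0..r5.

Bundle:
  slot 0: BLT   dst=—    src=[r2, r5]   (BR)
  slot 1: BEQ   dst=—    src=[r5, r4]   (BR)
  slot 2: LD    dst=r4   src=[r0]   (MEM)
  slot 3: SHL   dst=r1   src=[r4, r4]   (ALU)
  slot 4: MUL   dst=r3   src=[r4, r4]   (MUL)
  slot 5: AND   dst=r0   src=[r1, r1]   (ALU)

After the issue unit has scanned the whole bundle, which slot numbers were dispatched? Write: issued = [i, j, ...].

issued = [0, 2, 3]

(0) want 1×BR +2rd +0wr — yes → AL3|MU1|ME1|BR0|rd2|wr4
(1) want 1×BR +2rd +0wr — FU → AL3|MU1|ME1|BR0|rd2|wr4
(2) want 1×MEM +1rd +1wr — yes → AL3|MU1|ME0|BR0|rd1|wr3
(3) want 1×ALU +1rd +1wr — yes → AL2|MU1|ME0|BR0|rd0|wr2
(4) want 1×MUL +1rd +1wr — RD_PORT → AL2|MU1|ME0|BR0|rd0|wr2
(5) want 1×ALU +1rd +1wr — RD_PORT → AL2|MU1|ME0|BR0|rd0|wr2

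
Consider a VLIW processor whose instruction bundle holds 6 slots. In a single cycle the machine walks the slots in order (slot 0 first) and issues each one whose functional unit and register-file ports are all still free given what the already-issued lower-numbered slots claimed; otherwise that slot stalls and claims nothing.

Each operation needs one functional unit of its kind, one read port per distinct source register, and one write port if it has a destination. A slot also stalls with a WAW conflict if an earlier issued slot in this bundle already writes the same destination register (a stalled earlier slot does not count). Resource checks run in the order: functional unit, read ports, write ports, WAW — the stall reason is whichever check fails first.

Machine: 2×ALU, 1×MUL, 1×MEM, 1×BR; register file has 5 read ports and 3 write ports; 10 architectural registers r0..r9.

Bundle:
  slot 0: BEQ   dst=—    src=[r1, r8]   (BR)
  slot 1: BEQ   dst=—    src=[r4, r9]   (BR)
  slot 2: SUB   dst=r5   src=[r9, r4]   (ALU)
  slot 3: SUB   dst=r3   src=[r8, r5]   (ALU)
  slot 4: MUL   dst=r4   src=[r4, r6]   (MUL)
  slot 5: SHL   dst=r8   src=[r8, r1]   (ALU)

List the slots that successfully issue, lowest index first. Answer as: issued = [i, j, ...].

  0. BR ⇒ go  {2A/1Mu/1Ld/0B | 3r 3w}
  1. BR ⇒ no(FU)  {2A/1Mu/1Ld/0B | 3r 3w}
  2. ALU→r5 ⇒ go  {1A/1Mu/1Ld/0B | 1r 2w}
  3. ALU→r3 ⇒ no(RD_PORT)  {1A/1Mu/1Ld/0B | 1r 2w}
  4. MUL→r4 ⇒ no(RD_PORT)  {1A/1Mu/1Ld/0B | 1r 2w}
  5. ALU→r8 ⇒ no(RD_PORT)  {1A/1Mu/1Ld/0B | 1r 2w}

issued = [0, 2]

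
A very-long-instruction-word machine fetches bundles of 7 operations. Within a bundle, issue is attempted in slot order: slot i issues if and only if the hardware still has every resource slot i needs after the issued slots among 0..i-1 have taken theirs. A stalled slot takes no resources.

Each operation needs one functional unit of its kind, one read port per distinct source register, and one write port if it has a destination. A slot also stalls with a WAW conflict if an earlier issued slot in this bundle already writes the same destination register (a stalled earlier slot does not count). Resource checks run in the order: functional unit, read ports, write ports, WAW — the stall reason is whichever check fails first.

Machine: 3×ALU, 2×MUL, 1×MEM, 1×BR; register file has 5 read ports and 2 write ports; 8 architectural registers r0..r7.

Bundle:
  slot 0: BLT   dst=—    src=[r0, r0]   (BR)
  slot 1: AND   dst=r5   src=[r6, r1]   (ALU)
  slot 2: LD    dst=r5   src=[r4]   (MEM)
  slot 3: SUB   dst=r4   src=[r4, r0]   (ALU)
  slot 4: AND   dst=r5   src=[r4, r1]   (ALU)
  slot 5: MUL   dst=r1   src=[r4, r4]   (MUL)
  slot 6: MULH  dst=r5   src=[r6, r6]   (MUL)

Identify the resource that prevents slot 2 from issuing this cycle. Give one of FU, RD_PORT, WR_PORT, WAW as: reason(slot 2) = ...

(0) want 1×BR +1rd +0wr — yes → AL3|MU2|ME1|BR0|rd4|wr2
(1) want 1×ALU +2rd +1wr — yes → AL2|MU2|ME1|BR0|rd2|wr1
(2) want 1×MEM +1rd +1wr — WAW → AL2|MU2|ME1|BR0|rd2|wr1
(3) want 1×ALU +2rd +1wr — yes → AL1|MU2|ME1|BR0|rd0|wr0
(4) want 1×ALU +2rd +1wr — RD_PORT → AL1|MU2|ME1|BR0|rd0|wr0
(5) want 1×MUL +1rd +1wr — RD_PORT → AL1|MU2|ME1|BR0|rd0|wr0
(6) want 1×MUL +1rd +1wr — RD_PORT → AL1|MU2|ME1|BR0|rd0|wr0

reason(slot 2) = WAW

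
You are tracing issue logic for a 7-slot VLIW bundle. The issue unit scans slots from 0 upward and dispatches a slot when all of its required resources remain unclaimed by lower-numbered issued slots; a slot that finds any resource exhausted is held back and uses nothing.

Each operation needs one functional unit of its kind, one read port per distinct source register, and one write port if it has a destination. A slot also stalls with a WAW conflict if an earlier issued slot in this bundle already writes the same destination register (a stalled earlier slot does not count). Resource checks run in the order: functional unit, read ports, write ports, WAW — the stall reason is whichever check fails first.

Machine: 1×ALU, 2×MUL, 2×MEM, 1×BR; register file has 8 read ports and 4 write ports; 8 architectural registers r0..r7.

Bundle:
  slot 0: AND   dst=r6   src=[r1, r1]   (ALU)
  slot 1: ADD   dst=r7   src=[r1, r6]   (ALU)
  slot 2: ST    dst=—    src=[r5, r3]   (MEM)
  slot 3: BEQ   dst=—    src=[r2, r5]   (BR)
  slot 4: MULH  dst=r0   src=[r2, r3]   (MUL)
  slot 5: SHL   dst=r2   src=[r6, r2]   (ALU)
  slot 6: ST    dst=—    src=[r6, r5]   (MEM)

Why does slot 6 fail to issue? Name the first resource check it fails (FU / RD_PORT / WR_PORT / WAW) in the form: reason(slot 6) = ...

slot 0 (ALU): ISSUE — free A0,Mu2,Ld2,B1 rp7 wp3
slot 1 (ALU): stall FU — free A0,Mu2,Ld2,B1 rp7 wp3
slot 2 (MEM): ISSUE — free A0,Mu2,Ld1,B1 rp5 wp3
slot 3 (BR): ISSUE — free A0,Mu2,Ld1,B0 rp3 wp3
slot 4 (MUL): ISSUE — free A0,Mu1,Ld1,B0 rp1 wp2
slot 5 (ALU): stall FU — free A0,Mu1,Ld1,B0 rp1 wp2
slot 6 (MEM): stall RD_PORT — free A0,Mu1,Ld1,B0 rp1 wp2

reason(slot 6) = RD_PORT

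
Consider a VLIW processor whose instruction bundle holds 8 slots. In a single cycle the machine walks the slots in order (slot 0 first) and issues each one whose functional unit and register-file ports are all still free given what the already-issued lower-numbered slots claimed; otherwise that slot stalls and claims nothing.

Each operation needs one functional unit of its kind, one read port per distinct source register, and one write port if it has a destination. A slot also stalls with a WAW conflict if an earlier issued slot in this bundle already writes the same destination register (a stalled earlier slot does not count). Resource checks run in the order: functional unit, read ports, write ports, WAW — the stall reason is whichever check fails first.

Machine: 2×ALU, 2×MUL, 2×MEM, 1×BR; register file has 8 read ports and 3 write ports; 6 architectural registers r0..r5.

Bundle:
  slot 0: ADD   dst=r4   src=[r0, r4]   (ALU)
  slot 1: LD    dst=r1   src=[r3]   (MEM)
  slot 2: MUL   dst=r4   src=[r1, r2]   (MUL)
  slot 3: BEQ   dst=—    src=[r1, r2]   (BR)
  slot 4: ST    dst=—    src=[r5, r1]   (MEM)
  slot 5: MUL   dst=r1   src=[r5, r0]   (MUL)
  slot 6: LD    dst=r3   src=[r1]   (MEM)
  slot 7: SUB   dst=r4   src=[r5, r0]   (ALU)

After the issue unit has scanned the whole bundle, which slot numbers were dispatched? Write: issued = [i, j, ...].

issued = [0, 1, 3, 4]

slot 0 (ALU): ISSUE — free A1,Mu2,Ld2,B1 rp6 wp2
slot 1 (MEM): ISSUE — free A1,Mu2,Ld1,B1 rp5 wp1
slot 2 (MUL): stall WAW — free A1,Mu2,Ld1,B1 rp5 wp1
slot 3 (BR): ISSUE — free A1,Mu2,Ld1,B0 rp3 wp1
slot 4 (MEM): ISSUE — free A1,Mu2,Ld0,B0 rp1 wp1
slot 5 (MUL): stall RD_PORT — free A1,Mu2,Ld0,B0 rp1 wp1
slot 6 (MEM): stall FU — free A1,Mu2,Ld0,B0 rp1 wp1
slot 7 (ALU): stall RD_PORT — free A1,Mu2,Ld0,B0 rp1 wp1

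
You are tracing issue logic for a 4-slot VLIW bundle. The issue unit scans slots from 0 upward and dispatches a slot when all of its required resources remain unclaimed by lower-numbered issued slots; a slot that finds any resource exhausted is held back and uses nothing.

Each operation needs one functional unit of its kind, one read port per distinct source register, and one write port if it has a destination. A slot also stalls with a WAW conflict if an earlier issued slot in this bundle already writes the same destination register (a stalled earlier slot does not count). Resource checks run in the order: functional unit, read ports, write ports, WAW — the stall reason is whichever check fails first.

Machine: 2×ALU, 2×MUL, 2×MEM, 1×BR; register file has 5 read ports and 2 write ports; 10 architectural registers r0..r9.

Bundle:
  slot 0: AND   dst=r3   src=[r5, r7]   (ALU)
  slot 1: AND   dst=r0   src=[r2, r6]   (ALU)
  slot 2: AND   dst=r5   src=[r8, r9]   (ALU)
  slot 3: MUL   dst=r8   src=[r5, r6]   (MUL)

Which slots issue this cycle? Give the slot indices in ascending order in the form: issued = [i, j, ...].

issued = [0, 1]

(0) want 1×ALU +2rd +1wr — yes → AL1|MU2|ME2|BR1|rd3|wr1
(1) want 1×ALU +2rd +1wr — yes → AL0|MU2|ME2|BR1|rd1|wr0
(2) want 1×ALU +2rd +1wr — FU → AL0|MU2|ME2|BR1|rd1|wr0
(3) want 1×MUL +2rd +1wr — RD_PORT → AL0|MU2|ME2|BR1|rd1|wr0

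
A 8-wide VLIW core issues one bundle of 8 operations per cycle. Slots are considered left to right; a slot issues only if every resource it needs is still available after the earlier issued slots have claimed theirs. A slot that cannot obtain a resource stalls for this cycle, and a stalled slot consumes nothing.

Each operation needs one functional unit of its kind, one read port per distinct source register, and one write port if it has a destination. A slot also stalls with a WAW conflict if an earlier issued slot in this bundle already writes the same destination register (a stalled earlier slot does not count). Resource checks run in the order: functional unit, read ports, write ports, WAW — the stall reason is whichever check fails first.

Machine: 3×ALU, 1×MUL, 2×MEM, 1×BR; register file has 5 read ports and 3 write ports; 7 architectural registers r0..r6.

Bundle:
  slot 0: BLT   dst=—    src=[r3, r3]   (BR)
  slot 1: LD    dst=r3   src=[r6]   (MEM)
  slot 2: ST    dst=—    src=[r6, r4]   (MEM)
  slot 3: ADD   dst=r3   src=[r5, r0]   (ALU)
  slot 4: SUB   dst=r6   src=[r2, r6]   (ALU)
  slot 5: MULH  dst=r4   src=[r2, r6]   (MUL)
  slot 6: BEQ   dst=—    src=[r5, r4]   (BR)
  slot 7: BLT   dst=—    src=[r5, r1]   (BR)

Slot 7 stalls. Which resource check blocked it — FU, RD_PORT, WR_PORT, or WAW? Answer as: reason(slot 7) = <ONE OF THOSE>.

reason(slot 7) = FU

(0) want 1×BR +1rd +0wr — yes → AL3|MU1|ME2|BR0|rd4|wr3
(1) want 1×MEM +1rd +1wr — yes → AL3|MU1|ME1|BR0|rd3|wr2
(2) want 1×MEM +2rd +0wr — yes → AL3|MU1|ME0|BR0|rd1|wr2
(3) want 1×ALU +2rd +1wr — RD_PORT → AL3|MU1|ME0|BR0|rd1|wr2
(4) want 1×ALU +2rd +1wr — RD_PORT → AL3|MU1|ME0|BR0|rd1|wr2
(5) want 1×MUL +2rd +1wr — RD_PORT → AL3|MU1|ME0|BR0|rd1|wr2
(6) want 1×BR +2rd +0wr — FU → AL3|MU1|ME0|BR0|rd1|wr2
(7) want 1×BR +2rd +0wr — FU → AL3|MU1|ME0|BR0|rd1|wr2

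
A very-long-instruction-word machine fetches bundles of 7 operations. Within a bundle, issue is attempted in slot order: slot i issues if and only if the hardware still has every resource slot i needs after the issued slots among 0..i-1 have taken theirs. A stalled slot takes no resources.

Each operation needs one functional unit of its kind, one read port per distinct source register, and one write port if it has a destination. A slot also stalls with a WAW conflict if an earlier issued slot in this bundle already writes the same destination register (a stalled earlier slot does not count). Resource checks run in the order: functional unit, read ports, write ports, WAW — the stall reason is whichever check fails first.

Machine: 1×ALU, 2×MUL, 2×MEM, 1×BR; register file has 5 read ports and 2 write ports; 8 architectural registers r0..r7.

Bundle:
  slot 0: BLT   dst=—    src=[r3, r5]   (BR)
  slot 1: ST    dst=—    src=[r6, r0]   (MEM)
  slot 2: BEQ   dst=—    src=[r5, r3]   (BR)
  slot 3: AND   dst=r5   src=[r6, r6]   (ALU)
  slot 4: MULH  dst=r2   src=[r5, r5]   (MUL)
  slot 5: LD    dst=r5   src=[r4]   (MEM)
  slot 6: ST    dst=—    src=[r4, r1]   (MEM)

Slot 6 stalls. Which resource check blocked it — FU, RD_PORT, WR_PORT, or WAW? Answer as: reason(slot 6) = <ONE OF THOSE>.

[0] BR needs rd=2 wr=0: ok; after: ALU=1 MUL=2 MEM=2 BR=0, R=3, W=2
[1] MEM needs rd=2 wr=0: ok; after: ALU=1 MUL=2 MEM=1 BR=0, R=1, W=2
[2] BR needs rd=2 wr=0: FU; after: ALU=1 MUL=2 MEM=1 BR=0, R=1, W=2
[3] ALU needs rd=1 wr=1: ok; after: ALU=0 MUL=2 MEM=1 BR=0, R=0, W=1
[4] MUL needs rd=1 wr=1: RD_PORT; after: ALU=0 MUL=2 MEM=1 BR=0, R=0, W=1
[5] MEM needs rd=1 wr=1: RD_PORT; after: ALU=0 MUL=2 MEM=1 BR=0, R=0, W=1
[6] MEM needs rd=2 wr=0: RD_PORT; after: ALU=0 MUL=2 MEM=1 BR=0, R=0, W=1

reason(slot 6) = RD_PORT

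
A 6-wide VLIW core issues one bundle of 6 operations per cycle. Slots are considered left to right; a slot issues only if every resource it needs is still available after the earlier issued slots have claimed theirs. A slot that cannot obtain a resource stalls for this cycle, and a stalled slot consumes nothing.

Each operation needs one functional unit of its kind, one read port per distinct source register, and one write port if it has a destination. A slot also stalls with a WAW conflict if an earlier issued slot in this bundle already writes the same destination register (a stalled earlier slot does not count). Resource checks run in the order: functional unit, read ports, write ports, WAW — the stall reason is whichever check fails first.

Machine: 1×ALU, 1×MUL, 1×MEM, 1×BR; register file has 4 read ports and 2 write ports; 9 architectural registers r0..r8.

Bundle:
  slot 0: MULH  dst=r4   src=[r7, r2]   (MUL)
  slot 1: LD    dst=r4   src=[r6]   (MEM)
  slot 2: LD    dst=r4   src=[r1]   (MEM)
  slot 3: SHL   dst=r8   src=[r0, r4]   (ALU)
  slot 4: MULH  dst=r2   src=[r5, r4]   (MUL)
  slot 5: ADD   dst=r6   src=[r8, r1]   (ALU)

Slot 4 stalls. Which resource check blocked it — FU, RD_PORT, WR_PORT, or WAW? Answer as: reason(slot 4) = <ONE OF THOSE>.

reason(slot 4) = FU

  0. MUL→r4 ⇒ go  {1A/0Mu/1Ld/1B | 2r 1w}
  1. MEM→r4 ⇒ no(WAW)  {1A/0Mu/1Ld/1B | 2r 1w}
  2. MEM→r4 ⇒ no(WAW)  {1A/0Mu/1Ld/1B | 2r 1w}
  3. ALU→r8 ⇒ go  {0A/0Mu/1Ld/1B | 0r 0w}
  4. MUL→r2 ⇒ no(FU)  {0A/0Mu/1Ld/1B | 0r 0w}
  5. ALU→r6 ⇒ no(FU)  {0A/0Mu/1Ld/1B | 0r 0w}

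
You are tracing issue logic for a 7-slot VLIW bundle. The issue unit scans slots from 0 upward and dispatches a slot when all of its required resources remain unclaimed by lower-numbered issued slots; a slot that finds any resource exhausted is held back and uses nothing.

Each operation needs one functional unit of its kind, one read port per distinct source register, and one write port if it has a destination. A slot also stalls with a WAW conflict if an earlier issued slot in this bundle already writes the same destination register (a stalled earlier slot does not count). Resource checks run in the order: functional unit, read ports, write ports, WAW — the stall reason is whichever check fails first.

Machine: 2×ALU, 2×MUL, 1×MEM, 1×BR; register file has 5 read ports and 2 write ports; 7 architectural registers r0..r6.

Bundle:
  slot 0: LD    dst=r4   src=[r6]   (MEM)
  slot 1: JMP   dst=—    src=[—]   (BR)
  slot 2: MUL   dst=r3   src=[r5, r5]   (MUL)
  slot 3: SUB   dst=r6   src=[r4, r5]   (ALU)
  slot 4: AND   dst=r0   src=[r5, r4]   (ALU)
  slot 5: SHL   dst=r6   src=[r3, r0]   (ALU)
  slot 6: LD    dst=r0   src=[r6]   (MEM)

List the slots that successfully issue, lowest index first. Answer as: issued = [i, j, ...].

  0. MEM→r4 ⇒ go  {2A/2Mu/0Ld/1B | 4r 1w}
  1. BR ⇒ go  {2A/2Mu/0Ld/0B | 4r 1w}
  2. MUL→r3 ⇒ go  {2A/1Mu/0Ld/0B | 3r 0w}
  3. ALU→r6 ⇒ no(WR_PORT)  {2A/1Mu/0Ld/0B | 3r 0w}
  4. ALU→r0 ⇒ no(WR_PORT)  {2A/1Mu/0Ld/0B | 3r 0w}
  5. ALU→r6 ⇒ no(WR_PORT)  {2A/1Mu/0Ld/0B | 3r 0w}
  6. MEM→r0 ⇒ no(FU)  {2A/1Mu/0Ld/0B | 3r 0w}

issued = [0, 1, 2]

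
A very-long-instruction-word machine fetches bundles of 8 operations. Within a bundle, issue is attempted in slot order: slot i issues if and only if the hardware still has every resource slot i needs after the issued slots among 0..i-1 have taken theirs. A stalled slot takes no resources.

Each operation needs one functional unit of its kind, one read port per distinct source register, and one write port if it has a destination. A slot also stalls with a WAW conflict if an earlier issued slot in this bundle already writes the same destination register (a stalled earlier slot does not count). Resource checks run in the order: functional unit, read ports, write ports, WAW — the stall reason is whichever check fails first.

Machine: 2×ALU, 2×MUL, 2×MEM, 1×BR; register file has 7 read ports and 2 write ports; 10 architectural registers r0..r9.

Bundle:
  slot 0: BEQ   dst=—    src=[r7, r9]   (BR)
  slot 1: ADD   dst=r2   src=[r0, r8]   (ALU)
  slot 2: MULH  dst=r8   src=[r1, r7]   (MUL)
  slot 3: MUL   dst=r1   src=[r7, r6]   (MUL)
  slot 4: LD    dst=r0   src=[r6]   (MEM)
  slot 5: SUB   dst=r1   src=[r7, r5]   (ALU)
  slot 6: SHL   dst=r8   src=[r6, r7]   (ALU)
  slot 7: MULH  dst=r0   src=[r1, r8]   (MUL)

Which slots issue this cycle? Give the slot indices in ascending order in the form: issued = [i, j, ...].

issued = [0, 1, 2]

  0. BR ⇒ go  {2A/2Mu/2Ld/0B | 5r 2w}
  1. ALU→r2 ⇒ go  {1A/2Mu/2Ld/0B | 3r 1w}
  2. MUL→r8 ⇒ go  {1A/1Mu/2Ld/0B | 1r 0w}
  3. MUL→r1 ⇒ no(RD_PORT)  {1A/1Mu/2Ld/0B | 1r 0w}
  4. MEM→r0 ⇒ no(WR_PORT)  {1A/1Mu/2Ld/0B | 1r 0w}
  5. ALU→r1 ⇒ no(RD_PORT)  {1A/1Mu/2Ld/0B | 1r 0w}
  6. ALU→r8 ⇒ no(RD_PORT)  {1A/1Mu/2Ld/0B | 1r 0w}
  7. MUL→r0 ⇒ no(RD_PORT)  {1A/1Mu/2Ld/0B | 1r 0w}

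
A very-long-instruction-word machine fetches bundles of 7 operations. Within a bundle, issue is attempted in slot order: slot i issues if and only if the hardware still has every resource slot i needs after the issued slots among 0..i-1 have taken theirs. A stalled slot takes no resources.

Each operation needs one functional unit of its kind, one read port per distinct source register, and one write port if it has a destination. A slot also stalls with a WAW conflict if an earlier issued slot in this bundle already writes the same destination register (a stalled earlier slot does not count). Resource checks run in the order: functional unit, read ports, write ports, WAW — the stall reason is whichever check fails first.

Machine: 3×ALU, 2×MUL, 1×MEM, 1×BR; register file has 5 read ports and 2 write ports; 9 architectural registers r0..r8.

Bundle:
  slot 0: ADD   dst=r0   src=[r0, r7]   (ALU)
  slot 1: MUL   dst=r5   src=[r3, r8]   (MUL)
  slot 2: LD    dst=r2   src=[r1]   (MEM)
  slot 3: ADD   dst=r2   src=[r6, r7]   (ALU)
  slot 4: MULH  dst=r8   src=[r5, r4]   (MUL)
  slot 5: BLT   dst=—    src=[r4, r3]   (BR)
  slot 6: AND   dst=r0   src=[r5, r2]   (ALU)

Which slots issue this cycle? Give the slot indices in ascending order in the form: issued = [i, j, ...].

  0. ALU→r0 ⇒ go  {2A/2Mu/1Ld/1B | 3r 1w}
  1. MUL→r5 ⇒ go  {2A/1Mu/1Ld/1B | 1r 0w}
  2. MEM→r2 ⇒ no(WR_PORT)  {2A/1Mu/1Ld/1B | 1r 0w}
  3. ALU→r2 ⇒ no(RD_PORT)  {2A/1Mu/1Ld/1B | 1r 0w}
  4. MUL→r8 ⇒ no(RD_PORT)  {2A/1Mu/1Ld/1B | 1r 0w}
  5. BR ⇒ no(RD_PORT)  {2A/1Mu/1Ld/1B | 1r 0w}
  6. ALU→r0 ⇒ no(RD_PORT)  {2A/1Mu/1Ld/1B | 1r 0w}

issued = [0, 1]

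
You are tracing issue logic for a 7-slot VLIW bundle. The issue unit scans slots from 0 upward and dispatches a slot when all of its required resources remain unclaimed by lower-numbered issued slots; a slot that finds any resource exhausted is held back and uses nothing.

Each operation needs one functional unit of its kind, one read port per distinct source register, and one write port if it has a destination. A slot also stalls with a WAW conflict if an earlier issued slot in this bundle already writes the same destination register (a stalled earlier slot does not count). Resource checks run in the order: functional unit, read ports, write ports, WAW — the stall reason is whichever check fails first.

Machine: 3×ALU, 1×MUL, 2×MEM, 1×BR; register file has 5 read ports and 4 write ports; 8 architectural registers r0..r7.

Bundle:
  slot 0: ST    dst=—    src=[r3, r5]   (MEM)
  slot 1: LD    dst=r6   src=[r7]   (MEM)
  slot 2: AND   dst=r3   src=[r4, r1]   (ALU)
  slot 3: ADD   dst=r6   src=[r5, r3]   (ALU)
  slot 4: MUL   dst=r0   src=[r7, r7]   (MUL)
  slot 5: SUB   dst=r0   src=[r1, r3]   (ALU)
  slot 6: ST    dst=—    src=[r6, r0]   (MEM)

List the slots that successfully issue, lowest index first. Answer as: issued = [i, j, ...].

issued = [0, 1, 2]

#0 MEM src=r3,r5 dispatched  <A:3 Mu:1 Ld:1 B:1 rd:3 wr:4>
#1 MEM src=r7 dispatched  <A:3 Mu:1 Ld:0 B:1 rd:2 wr:3>
#2 ALU src=r4,r1 dispatched  <A:2 Mu:1 Ld:0 B:1 rd:0 wr:2>
#3 ALU src=r5,r3 held:RD_PORT  <A:2 Mu:1 Ld:0 B:1 rd:0 wr:2>
#4 MUL src=r7,r7 held:RD_PORT  <A:2 Mu:1 Ld:0 B:1 rd:0 wr:2>
#5 ALU src=r1,r3 held:RD_PORT  <A:2 Mu:1 Ld:0 B:1 rd:0 wr:2>
#6 MEM src=r6,r0 held:FU  <A:2 Mu:1 Ld:0 B:1 rd:0 wr:2>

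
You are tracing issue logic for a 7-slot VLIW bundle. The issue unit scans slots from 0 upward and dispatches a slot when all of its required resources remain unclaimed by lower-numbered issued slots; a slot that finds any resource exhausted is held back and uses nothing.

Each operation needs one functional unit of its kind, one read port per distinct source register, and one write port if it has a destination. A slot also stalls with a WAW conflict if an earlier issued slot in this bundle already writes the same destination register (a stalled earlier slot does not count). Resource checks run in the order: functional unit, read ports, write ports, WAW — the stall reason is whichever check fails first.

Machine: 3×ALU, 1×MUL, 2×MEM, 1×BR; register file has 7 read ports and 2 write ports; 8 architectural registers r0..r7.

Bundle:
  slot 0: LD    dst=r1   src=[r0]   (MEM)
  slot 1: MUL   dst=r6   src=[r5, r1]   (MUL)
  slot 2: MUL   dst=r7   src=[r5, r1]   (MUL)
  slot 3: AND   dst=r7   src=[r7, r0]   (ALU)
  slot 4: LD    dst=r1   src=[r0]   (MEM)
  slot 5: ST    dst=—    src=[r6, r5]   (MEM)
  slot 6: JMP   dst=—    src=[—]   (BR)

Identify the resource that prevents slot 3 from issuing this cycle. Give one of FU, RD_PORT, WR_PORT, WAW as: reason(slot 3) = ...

(0) want 1×MEM +1rd +1wr — yes → AL3|MU1|ME1|BR1|rd6|wr1
(1) want 1×MUL +2rd +1wr — yes → AL3|MU0|ME1|BR1|rd4|wr0
(2) want 1×MUL +2rd +1wr — FU → AL3|MU0|ME1|BR1|rd4|wr0
(3) want 1×ALU +2rd +1wr — WR_PORT → AL3|MU0|ME1|BR1|rd4|wr0
(4) want 1×MEM +1rd +1wr — WR_PORT → AL3|MU0|ME1|BR1|rd4|wr0
(5) want 1×MEM +2rd +0wr — yes → AL3|MU0|ME0|BR1|rd2|wr0
(6) want 1×BR +0rd +0wr — yes → AL3|MU0|ME0|BR0|rd2|wr0

reason(slot 3) = WR_PORT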